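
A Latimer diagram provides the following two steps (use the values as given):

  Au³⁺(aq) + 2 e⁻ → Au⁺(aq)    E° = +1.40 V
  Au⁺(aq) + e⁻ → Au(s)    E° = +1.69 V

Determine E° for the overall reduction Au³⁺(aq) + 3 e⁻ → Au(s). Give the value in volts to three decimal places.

Standard free energies of sequential steps add: ΔG°₃ = ΔG°₁ + ΔG°₂, so n₃E°₃ = n₁E°₁ + n₂E°₂.
E°₃ = (2×+1.40 + 1×+1.69) / 3 = (+4.490) / 3 = +1.497 V.

+1.497 V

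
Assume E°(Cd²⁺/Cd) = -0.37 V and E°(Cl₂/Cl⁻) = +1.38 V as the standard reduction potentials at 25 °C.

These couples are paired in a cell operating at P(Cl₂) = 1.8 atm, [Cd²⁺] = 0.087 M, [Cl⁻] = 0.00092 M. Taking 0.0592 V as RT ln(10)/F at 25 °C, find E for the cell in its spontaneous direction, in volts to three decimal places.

+1.969 V

Cl₂/Cl⁻ is the cathode (higher E°), Cd²⁺/Cd the anode: E°cell = +1.38 − (-0.37) = +1.75 V, n = 2.
Overall: Cl₂(g) + Cd(s) → 2 Cl⁻(aq) + Cd²⁺(aq)
Q = [Cl⁻]^2·[Cd²⁺] / (P(Cl₂)); log Q = -7.388.
E = E° − (0.0592/n) log Q = +1.75 − (0.0592/2)(-7.388) = +1.969 V.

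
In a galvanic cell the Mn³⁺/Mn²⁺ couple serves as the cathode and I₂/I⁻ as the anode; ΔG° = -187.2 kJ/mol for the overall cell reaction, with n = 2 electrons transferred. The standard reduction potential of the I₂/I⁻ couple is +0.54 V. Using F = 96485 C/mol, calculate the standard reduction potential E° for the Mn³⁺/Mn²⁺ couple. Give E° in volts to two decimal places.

E°cell = −ΔG°/(nF) = −(-187.2×10³)/((2)(96485)) = +0.970 V.
Since Mn³⁺/Mn²⁺ is the cathode and I₂/I⁻ the anode, E°cell = E°(Mn³⁺/Mn²⁺) − E°(I₂/I⁻).
So E°(Mn³⁺/Mn²⁺) = E°cell + E°(I₂/I⁻) = +0.970 + (+0.54) = +1.51 V.

+1.51 V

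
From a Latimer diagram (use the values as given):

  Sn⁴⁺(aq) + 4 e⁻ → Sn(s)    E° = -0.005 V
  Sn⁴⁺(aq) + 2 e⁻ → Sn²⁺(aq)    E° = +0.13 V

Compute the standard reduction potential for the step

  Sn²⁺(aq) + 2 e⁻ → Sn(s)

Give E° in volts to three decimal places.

-0.140 V

Sequential free energies add, so n₃E°₃ = n₁E°₁ + n₂E°₂.
With n₃ = 4, and the known step contributing 2×(+0.13) V, the unknown satisfies 2·E° = 4×(-0.005) − 2×(+0.13) = -0.280.
E° = -0.280 / 2 = -0.140 V.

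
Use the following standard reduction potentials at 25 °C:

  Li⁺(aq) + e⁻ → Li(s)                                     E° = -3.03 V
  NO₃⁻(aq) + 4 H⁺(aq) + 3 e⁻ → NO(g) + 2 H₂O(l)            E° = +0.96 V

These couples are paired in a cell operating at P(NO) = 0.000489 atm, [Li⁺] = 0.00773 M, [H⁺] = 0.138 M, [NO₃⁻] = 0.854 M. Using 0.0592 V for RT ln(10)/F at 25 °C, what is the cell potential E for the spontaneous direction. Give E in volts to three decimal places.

NO₃⁻/NO is the cathode (higher E°), Li⁺/Li the anode: E°cell = +0.96 − (-3.03) = +3.99 V, n = 3.
Overall: NO₃⁻(aq) + 4 H⁺(aq) + 3 Li(s) → NO(g) + 2 H₂O(l) + 3 Li⁺(aq)
Q = P(NO)·[Li⁺]^3 / ([NO₃⁻]·[H⁺]^4); log Q = -6.137.
E = E° − (0.0592/n) log Q = +3.99 − (0.0592/3)(-6.137) = +4.111 V.

+4.111 V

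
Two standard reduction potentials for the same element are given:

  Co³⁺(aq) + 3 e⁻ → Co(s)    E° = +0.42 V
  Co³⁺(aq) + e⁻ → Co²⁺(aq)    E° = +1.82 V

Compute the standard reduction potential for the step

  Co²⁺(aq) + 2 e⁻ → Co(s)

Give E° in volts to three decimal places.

Sequential free energies add, so n₃E°₃ = n₁E°₁ + n₂E°₂.
With n₃ = 3, and the known step contributing 1×(+1.82) V, the unknown satisfies 2·E° = 3×(+0.42) − 1×(+1.82) = -0.560.
E° = -0.560 / 2 = -0.280 V.

-0.280 V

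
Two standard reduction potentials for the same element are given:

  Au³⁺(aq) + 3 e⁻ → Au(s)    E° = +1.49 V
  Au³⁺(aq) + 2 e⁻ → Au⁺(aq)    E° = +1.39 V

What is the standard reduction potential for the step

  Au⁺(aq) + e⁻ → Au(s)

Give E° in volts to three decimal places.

Sequential free energies add, so n₃E°₃ = n₁E°₁ + n₂E°₂.
With n₃ = 3, and the known step contributing 2×(+1.39) V, the unknown satisfies 1·E° = 3×(+1.49) − 2×(+1.39) = +1.690.
E° = +1.690 / 1 = +1.690 V.

+1.690 V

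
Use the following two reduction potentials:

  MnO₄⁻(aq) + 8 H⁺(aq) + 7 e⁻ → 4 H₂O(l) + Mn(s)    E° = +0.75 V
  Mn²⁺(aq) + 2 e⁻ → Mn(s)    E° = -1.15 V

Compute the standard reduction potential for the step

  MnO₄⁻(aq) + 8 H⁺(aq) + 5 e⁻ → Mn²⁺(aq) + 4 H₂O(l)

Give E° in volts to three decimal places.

+1.510 V

Sequential free energies add, so n₃E°₃ = n₁E°₁ + n₂E°₂.
With n₃ = 7, and the known step contributing 2×(-1.15) V, the unknown satisfies 5·E° = 7×(+0.75) − 2×(-1.15) = +7.550.
E° = +7.550 / 5 = +1.510 V.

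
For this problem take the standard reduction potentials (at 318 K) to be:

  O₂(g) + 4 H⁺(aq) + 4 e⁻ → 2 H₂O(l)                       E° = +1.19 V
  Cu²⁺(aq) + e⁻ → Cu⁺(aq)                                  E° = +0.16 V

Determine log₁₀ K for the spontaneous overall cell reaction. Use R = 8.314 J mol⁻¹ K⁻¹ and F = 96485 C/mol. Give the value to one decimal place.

65.3

Cathode: O₂/H₂O; anode: Cu²⁺/Cu⁺. E°cell = (+1.19) − (+0.16) = +1.03 V, with n = 4.
ΔG° = −nFE° = −RT ln K, so ln K = nFE°/(RT) = (4)(96485)(+1.03) / ((8.314)(318)) = 150.356.
log₁₀ K = 150.356 / ln 10 = 65.3.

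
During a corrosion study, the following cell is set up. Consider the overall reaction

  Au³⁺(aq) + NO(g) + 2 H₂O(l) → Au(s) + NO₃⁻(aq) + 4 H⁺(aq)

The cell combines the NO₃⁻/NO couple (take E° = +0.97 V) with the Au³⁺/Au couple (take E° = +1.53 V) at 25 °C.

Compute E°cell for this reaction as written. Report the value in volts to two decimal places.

The Au³⁺/Au couple has the higher reduction potential, so it is the cathode; NO₃⁻/NO is oxidised at the anode.
E°cell = E°(cathode) − E°(anode) = (+1.53) − (+0.97) = +0.56 V.

+0.56 V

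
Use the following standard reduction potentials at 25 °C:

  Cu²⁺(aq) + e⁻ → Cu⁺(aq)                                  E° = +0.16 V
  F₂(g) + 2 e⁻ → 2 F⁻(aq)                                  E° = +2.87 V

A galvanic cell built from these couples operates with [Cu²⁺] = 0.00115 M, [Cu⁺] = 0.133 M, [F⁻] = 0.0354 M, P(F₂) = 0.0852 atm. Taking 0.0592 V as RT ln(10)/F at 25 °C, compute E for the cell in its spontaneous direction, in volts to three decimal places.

F₂/F⁻ is the cathode (higher E°), Cu²⁺/Cu⁺ the anode: E°cell = +2.87 − (+0.16) = +2.71 V, n = 2.
Overall: F₂(g) + 2 Cu⁺(aq) → 2 F⁻(aq) + 2 Cu²⁺(aq)
Q = [F⁻]^2·[Cu²⁺]^2 / (P(F₂)·[Cu⁺]^2); log Q = -5.959.
E = E° − (0.0592/n) log Q = +2.71 − (0.0592/2)(-5.959) = +2.886 V.

+2.886 V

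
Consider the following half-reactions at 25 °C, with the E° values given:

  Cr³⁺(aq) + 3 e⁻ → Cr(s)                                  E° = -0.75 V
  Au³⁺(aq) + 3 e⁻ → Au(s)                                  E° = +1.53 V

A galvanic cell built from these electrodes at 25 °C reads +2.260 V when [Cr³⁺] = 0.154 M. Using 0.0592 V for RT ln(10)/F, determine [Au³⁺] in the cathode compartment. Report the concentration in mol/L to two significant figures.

0.015 M

Au³⁺/Au is the cathode, Cr³⁺/Cr the anode: E°cell = +2.28 V, n = 3.
Overall reaction: Au³⁺(aq) + Cr(s) → Au(s) + Cr³⁺(aq); Q = [Cr³⁺]^1/[Au³⁺]^1.
From E = E° − (0.0592/n) log Q: log Q = (E° − E)·n/0.0592 = (+2.28 − (+2.260))·3/0.0592 = 1.0135.
So 1·log[Au³⁺] = 1·log(0.154) − log Q = -0.8125 − (1.0135) = -1.8260; [Au³⁺] = 10^(-1.8260) ≈ 0.015 M.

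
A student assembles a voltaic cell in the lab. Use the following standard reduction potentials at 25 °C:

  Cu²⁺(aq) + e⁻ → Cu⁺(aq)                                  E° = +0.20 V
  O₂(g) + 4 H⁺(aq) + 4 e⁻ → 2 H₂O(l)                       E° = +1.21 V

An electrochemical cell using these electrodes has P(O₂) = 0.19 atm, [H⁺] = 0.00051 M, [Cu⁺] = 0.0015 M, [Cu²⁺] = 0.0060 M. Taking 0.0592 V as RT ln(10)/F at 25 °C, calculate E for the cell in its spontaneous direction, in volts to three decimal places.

+0.769 V

O₂/H₂O is the cathode (higher E°), Cu²⁺/Cu⁺ the anode: E°cell = +1.21 − (+0.20) = +1.01 V, n = 4.
Overall: O₂(g) + 4 H⁺(aq) + 4 Cu⁺(aq) → 2 H₂O(l) + 4 Cu²⁺(aq)
Q = [Cu²⁺]^4 / (P(O₂)·[H⁺]^4·[Cu⁺]^4); log Q = 16.299.
E = E° − (0.0592/n) log Q = +1.01 − (0.0592/4)(16.299) = +0.769 V.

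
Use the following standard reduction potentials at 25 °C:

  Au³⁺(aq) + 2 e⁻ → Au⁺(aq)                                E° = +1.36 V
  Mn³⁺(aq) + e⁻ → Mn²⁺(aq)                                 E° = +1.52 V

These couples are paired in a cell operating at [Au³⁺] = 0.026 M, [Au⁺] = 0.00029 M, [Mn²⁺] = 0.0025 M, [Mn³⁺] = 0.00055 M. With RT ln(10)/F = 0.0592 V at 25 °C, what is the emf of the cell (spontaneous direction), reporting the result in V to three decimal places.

Mn³⁺/Mn²⁺ is the cathode (higher E°), Au³⁺/Au⁺ the anode: E°cell = +1.52 − (+1.36) = +0.16 V, n = 2.
Overall: 2 Mn³⁺(aq) + Au⁺(aq) → 2 Mn²⁺(aq) + Au³⁺(aq)
Q = [Mn²⁺]^2·[Au³⁺] / ([Mn³⁺]^2·[Au⁺]); log Q = 3.268.
E = E° − (0.0592/n) log Q = +0.16 − (0.0592/2)(3.268) = +0.063 V.

+0.063 V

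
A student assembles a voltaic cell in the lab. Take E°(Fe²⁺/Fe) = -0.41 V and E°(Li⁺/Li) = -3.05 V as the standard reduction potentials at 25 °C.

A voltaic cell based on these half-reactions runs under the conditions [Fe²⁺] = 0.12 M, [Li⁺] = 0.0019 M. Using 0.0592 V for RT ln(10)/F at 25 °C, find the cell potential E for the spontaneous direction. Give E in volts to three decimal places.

+2.774 V

Fe²⁺/Fe is the cathode (higher E°), Li⁺/Li the anode: E°cell = -0.41 − (-3.05) = +2.64 V, n = 2.
Overall: Fe²⁺(aq) + 2 Li(s) → Fe(s) + 2 Li⁺(aq)
Q = [Li⁺]^2 / ([Fe²⁺]); log Q = -4.522.
E = E° − (0.0592/n) log Q = +2.64 − (0.0592/2)(-4.522) = +2.774 V.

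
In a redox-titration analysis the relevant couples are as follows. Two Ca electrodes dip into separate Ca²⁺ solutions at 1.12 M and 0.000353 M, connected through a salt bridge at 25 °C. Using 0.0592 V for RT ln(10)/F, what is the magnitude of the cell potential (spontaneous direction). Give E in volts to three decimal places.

+0.104 V

For a concentration cell E°cell = 0. The 1.12 M side is the cathode (reduction is favoured where [Ca²⁺] is higher).
With n = 2, E = −(0.0592/2) log([Ca²⁺]ₐₙ/[Ca²⁺]꜀ₐₜ) = −(0.0592/2) log(0.000353/1.12) = −(0.0592/2)(-3.501) = +0.104 V.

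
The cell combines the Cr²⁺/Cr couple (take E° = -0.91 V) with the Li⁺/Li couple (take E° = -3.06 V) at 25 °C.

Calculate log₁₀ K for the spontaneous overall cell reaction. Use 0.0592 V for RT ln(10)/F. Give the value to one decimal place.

Cathode: Cr²⁺/Cr; anode: Li⁺/Li. E°cell = +2.15 V, n = 2.
log K = nE°cell / 0.0592 = (2)(+2.15) / 0.0592 = 72.6.

72.6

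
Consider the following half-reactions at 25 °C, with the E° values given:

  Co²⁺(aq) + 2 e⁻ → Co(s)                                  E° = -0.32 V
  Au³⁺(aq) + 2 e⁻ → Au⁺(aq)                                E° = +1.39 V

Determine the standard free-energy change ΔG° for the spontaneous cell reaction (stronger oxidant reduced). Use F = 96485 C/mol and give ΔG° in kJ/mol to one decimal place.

Au³⁺/Au⁺ (E° = +1.39 V) is the cathode; Co²⁺/Co (E° = -0.32 V) is the anode, so E°cell = +1.71 V.
Balancing electrons gives n = 2 (lcm of 2 and 2).
ΔG° = −nFE° = −(2)(96485)(+1.71) = -329,979 J = -330.0 kJ/mol.

-330.0 kJ/mol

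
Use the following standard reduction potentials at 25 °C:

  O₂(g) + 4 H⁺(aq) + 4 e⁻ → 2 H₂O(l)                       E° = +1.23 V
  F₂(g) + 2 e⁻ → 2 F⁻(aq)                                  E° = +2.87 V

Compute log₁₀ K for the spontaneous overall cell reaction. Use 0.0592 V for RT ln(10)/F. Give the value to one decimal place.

Cathode: F₂/F⁻; anode: O₂/H₂O. E°cell = +1.64 V, n = 4.
log K = nE°cell / 0.0592 = (4)(+1.64) / 0.0592 = 110.8.

110.8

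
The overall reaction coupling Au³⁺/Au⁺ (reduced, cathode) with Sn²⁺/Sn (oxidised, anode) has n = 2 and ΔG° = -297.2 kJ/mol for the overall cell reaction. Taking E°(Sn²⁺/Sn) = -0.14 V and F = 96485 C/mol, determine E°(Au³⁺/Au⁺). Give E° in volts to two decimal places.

E°cell = −ΔG°/(nF) = −(-297.2×10³)/((2)(96485)) = +1.540 V.
Since Au³⁺/Au⁺ is the cathode and Sn²⁺/Sn the anode, E°cell = E°(Au³⁺/Au⁺) − E°(Sn²⁺/Sn).
So E°(Au³⁺/Au⁺) = E°cell + E°(Sn²⁺/Sn) = +1.540 + (-0.14) = +1.40 V.

+1.40 V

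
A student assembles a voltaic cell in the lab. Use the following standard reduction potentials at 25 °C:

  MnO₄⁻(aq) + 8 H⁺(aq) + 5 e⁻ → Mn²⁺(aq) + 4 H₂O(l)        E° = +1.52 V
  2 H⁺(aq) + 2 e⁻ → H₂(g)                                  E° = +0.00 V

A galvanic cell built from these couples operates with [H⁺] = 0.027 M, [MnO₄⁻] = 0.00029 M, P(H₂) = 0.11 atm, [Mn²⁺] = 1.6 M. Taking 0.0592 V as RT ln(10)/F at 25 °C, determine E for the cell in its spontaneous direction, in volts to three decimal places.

MnO₄⁻/Mn²⁺ is the cathode (higher E°), H⁺/H₂ the anode: E°cell = +1.52 − (+0.00) = +1.52 V, n = 10.
Overall: 2 MnO₄⁻(aq) + 6 H⁺(aq) + 5 H₂(g) → 2 Mn²⁺(aq) + 8 H₂O(l)
Q = [Mn²⁺]^2 / ([MnO₄⁻]^2·[H⁺]^6·P(H₂)^5); log Q = 21.688.
E = E° − (0.0592/n) log Q = +1.52 − (0.0592/10)(21.688) = +1.392 V.

+1.392 V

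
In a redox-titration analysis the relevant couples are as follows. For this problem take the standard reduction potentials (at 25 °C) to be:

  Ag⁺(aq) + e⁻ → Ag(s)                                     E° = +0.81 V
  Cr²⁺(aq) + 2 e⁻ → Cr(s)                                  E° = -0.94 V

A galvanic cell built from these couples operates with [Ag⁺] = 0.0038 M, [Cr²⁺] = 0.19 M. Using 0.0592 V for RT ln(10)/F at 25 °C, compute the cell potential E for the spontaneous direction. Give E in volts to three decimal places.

+1.628 V

Ag⁺/Ag is the cathode (higher E°), Cr²⁺/Cr the anode: E°cell = +0.81 − (-0.94) = +1.75 V, n = 2.
Overall: 2 Ag⁺(aq) + Cr(s) → 2 Ag(s) + Cr²⁺(aq)
Q = [Cr²⁺] / ([Ag⁺]^2); log Q = 4.119.
E = E° − (0.0592/n) log Q = +1.75 − (0.0592/2)(4.119) = +1.628 V.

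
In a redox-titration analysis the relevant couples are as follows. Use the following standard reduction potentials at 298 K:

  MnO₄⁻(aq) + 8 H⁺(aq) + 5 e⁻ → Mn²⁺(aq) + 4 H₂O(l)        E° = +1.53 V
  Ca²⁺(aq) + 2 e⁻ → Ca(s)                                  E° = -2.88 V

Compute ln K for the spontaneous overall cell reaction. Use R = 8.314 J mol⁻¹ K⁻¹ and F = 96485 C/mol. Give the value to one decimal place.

1717.4

Cathode: MnO₄⁻/Mn²⁺; anode: Ca²⁺/Ca. E°cell = (+1.53) − (-2.88) = +4.41 V, with n = 10.
ΔG° = −nFE° = −RT ln K, so ln K = nFE°/(RT) = (10)(96485)(+4.41) / ((8.314)(298)) = 1717.403.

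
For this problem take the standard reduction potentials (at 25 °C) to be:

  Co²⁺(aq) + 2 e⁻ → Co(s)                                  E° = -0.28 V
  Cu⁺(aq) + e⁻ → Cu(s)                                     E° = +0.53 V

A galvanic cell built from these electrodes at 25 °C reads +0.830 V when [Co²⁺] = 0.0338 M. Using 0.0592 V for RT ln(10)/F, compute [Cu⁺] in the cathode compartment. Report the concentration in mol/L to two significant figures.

0.40 M

Cu⁺/Cu is the cathode, Co²⁺/Co the anode: E°cell = +0.81 V, n = 2.
Overall reaction: 2 Cu⁺(aq) + Co(s) → 2 Cu(s) + Co²⁺(aq); Q = [Co²⁺]^1/[Cu⁺]^2.
From E = E° − (0.0592/n) log Q: log Q = (E° − E)·n/0.0592 = (+0.81 − (+0.830))·2/0.0592 = -0.6757.
So 2·log[Cu⁺] = 1·log(0.0338) − log Q = -1.4711 − (-0.6757) = -0.7954; log[Cu⁺] = -0.7954 / 2 = -0.3977; [Cu⁺] = 10^(-0.3977) ≈ 0.40 M.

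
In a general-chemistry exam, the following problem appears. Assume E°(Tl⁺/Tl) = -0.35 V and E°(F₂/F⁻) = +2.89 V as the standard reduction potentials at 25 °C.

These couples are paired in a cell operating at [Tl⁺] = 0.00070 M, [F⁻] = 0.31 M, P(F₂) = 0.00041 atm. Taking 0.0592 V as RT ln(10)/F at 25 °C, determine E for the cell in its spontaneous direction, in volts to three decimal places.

F₂/F⁻ is the cathode (higher E°), Tl⁺/Tl the anode: E°cell = +2.89 − (-0.35) = +3.24 V, n = 2.
Overall: F₂(g) + 2 Tl(s) → 2 F⁻(aq) + 2 Tl⁺(aq)
Q = [F⁻]^2·[Tl⁺]^2 / (P(F₂)); log Q = -3.940.
E = E° − (0.0592/n) log Q = +3.24 − (0.0592/2)(-3.940) = +3.357 V.

+3.357 V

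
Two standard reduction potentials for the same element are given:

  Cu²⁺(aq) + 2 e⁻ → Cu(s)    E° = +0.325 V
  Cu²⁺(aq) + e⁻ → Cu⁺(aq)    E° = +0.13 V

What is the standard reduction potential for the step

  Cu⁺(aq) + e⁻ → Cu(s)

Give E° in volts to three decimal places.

Sequential free energies add, so n₃E°₃ = n₁E°₁ + n₂E°₂.
With n₃ = 2, and the known step contributing 1×(+0.13) V, the unknown satisfies 1·E° = 2×(+0.325) − 1×(+0.13) = +0.520.
E° = +0.520 / 1 = +0.520 V.

+0.520 V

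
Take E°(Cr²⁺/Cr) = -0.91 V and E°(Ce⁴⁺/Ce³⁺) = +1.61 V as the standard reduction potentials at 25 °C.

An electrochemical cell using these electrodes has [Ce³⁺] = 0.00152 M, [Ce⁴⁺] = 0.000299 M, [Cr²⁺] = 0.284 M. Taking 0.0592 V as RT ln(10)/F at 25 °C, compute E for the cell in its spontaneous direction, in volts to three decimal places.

Ce⁴⁺/Ce³⁺ is the cathode (higher E°), Cr²⁺/Cr the anode: E°cell = +1.61 − (-0.91) = +2.52 V, n = 2.
Overall: 2 Ce⁴⁺(aq) + Cr(s) → 2 Ce³⁺(aq) + Cr²⁺(aq)
Q = [Ce³⁺]^2·[Cr²⁺] / ([Ce⁴⁺]^2); log Q = 0.866.
E = E° − (0.0592/n) log Q = +2.52 − (0.0592/2)(0.866) = +2.494 V.

+2.494 V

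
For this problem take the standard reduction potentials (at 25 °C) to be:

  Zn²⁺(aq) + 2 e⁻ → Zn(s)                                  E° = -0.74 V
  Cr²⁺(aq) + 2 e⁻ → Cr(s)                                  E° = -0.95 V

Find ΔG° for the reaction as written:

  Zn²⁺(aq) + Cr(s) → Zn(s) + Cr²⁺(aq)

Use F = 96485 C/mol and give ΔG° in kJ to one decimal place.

As written, Zn²⁺/Zn is reduced (cathode) and Cr²⁺/Cr is oxidised (anode), so E°cell = (-0.74) − (-0.95) = +0.21 V.
Balancing electrons gives n = 2.
ΔG° = −nFE° = −(2)(96485)(+0.21) = -40,524 J = -40.5 kJ.

-40.5 kJ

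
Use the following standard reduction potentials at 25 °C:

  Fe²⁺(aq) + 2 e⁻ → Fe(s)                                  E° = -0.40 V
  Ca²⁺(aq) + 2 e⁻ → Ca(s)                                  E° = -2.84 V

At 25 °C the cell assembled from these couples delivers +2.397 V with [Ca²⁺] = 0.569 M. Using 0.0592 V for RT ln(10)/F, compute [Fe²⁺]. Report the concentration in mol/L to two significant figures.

0.020 M

Fe²⁺/Fe is the cathode, Ca²⁺/Ca the anode: E°cell = +2.44 V, n = 2.
Overall reaction: Fe²⁺(aq) + Ca(s) → Fe(s) + Ca²⁺(aq); Q = [Ca²⁺]^1/[Fe²⁺]^1.
From E = E° − (0.0592/n) log Q: log Q = (E° − E)·n/0.0592 = (+2.44 − (+2.397))·2/0.0592 = 1.4527.
So 1·log[Fe²⁺] = 1·log(0.569) − log Q = -0.2449 − (1.4527) = -1.6976; [Fe²⁺] = 10^(-1.6976) ≈ 0.020 M.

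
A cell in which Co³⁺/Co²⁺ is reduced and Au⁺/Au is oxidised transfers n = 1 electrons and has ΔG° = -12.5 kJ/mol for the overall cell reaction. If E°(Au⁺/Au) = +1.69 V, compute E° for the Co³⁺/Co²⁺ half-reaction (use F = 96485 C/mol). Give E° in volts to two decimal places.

E°cell = −ΔG°/(nF) = −(-12.5×10³)/((1)(96485)) = +0.130 V.
Since Co³⁺/Co²⁺ is the cathode and Au⁺/Au the anode, E°cell = E°(Co³⁺/Co²⁺) − E°(Au⁺/Au).
So E°(Co³⁺/Co²⁺) = E°cell + E°(Au⁺/Au) = +0.130 + (+1.69) = +1.82 V.

+1.82 V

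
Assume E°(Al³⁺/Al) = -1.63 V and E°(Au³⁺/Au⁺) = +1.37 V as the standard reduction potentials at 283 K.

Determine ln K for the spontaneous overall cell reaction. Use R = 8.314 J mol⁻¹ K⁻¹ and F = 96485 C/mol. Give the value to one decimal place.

738.1

Cathode: Au³⁺/Au⁺; anode: Al³⁺/Al. E°cell = (+1.37) − (-1.63) = +3.00 V, with n = 6.
ΔG° = −nFE° = −RT ln K, so ln K = nFE°/(RT) = (6)(96485)(+3.00) / ((8.314)(283)) = 738.135.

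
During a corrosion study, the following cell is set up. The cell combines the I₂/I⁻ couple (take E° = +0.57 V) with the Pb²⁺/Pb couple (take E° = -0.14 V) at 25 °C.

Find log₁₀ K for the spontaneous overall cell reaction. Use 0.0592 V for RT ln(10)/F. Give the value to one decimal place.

24.0

Cathode: I₂/I⁻; anode: Pb²⁺/Pb. E°cell = +0.71 V, n = 2.
log K = nE°cell / 0.0592 = (2)(+0.71) / 0.0592 = 24.0.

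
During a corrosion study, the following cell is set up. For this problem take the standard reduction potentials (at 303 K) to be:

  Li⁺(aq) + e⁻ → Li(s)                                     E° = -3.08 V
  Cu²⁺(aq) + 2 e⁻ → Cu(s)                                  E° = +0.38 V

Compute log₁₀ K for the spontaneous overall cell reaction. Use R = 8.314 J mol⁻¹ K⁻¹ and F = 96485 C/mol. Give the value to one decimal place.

Cathode: Cu²⁺/Cu; anode: Li⁺/Li. E°cell = (+0.38) − (-3.08) = +3.46 V, with n = 2.
ΔG° = −nFE° = −RT ln K, so ln K = nFE°/(RT) = (2)(96485)(+3.46) / ((8.314)(303)) = 265.041.
log₁₀ K = 265.041 / ln 10 = 115.1.

115.1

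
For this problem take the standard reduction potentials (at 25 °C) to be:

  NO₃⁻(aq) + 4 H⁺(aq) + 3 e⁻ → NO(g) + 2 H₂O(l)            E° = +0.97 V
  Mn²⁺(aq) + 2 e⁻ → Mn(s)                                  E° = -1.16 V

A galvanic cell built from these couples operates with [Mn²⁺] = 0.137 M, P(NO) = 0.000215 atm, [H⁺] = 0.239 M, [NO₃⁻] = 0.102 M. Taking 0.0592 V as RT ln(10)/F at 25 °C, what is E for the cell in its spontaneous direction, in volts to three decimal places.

+2.159 V

NO₃⁻/NO is the cathode (higher E°), Mn²⁺/Mn the anode: E°cell = +0.97 − (-1.16) = +2.13 V, n = 6.
Overall: 2 NO₃⁻(aq) + 8 H⁺(aq) + 3 Mn(s) → 2 NO(g) + 4 H₂O(l) + 3 Mn²⁺(aq)
Q = P(NO)^2·[Mn²⁺]^3 / ([NO₃⁻]^2·[H⁺]^8); log Q = -2.969.
E = E° − (0.0592/n) log Q = +2.13 − (0.0592/6)(-2.969) = +2.159 V.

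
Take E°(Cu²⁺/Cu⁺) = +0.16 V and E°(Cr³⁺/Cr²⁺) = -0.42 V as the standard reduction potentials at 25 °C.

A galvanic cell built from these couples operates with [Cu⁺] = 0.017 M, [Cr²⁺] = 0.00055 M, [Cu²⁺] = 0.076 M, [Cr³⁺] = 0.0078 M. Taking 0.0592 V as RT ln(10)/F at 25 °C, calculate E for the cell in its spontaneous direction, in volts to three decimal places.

Cu²⁺/Cu⁺ is the cathode (higher E°), Cr³⁺/Cr²⁺ the anode: E°cell = +0.16 − (-0.42) = +0.58 V, n = 1.
Overall: Cu²⁺(aq) + Cr²⁺(aq) → Cu⁺(aq) + Cr³⁺(aq)
Q = [Cu⁺]·[Cr³⁺] / ([Cu²⁺]·[Cr²⁺]); log Q = 0.501.
E = E° − (0.0592/n) log Q = +0.58 − (0.0592/1)(0.501) = +0.550 V.

+0.550 V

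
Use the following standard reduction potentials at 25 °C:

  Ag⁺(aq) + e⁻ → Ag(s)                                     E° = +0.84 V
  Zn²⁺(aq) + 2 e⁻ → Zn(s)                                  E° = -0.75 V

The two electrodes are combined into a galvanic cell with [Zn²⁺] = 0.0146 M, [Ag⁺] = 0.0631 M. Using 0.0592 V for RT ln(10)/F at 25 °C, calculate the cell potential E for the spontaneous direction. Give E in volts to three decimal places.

Ag⁺/Ag is the cathode (higher E°), Zn²⁺/Zn the anode: E°cell = +0.84 − (-0.75) = +1.59 V, n = 2.
Overall: 2 Ag⁺(aq) + Zn(s) → 2 Ag(s) + Zn²⁺(aq)
Q = [Zn²⁺] / ([Ag⁺]^2); log Q = 0.564.
E = E° − (0.0592/n) log Q = +1.59 − (0.0592/2)(0.564) = +1.573 V.

+1.573 V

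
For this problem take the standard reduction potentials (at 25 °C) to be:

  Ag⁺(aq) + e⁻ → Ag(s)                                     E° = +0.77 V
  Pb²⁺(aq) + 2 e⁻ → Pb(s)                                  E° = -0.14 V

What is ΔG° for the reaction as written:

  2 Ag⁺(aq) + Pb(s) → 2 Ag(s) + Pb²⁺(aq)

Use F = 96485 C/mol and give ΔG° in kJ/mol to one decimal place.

-175.6 kJ/mol

As written, Ag⁺/Ag is reduced (cathode) and Pb²⁺/Pb is oxidised (anode), so E°cell = (+0.77) − (-0.14) = +0.91 V.
Balancing electrons gives n = 2.
ΔG° = −nFE° = −(2)(96485)(+0.91) = -175,603 J = -175.6 kJ/mol.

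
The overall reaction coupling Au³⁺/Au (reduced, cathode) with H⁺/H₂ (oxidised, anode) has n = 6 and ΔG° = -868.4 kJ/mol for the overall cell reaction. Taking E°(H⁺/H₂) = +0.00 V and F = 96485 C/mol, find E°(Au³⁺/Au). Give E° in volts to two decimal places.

+1.50 V

E°cell = −ΔG°/(nF) = −(-868.4×10³)/((6)(96485)) = +1.500 V.
Since Au³⁺/Au is the cathode and H⁺/H₂ the anode, E°cell = E°(Au³⁺/Au) − E°(H⁺/H₂).
So E°(Au³⁺/Au) = E°cell + E°(H⁺/H₂) = +1.500 + (+0.00) = +1.50 V.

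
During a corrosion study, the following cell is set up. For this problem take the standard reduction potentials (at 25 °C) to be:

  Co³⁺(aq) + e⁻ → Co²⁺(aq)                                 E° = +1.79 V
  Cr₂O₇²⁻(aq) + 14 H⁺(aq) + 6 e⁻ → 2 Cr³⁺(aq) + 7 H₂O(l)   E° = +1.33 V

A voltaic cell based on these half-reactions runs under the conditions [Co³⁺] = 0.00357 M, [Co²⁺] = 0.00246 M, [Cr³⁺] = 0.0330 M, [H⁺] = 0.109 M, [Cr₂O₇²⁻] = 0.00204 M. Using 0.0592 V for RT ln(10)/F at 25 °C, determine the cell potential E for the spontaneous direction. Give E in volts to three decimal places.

+0.600 V

Co³⁺/Co²⁺ is the cathode (higher E°), Cr₂O₇²⁻/Cr³⁺ the anode: E°cell = +1.79 − (+1.33) = +0.46 V, n = 6.
Overall: 6 Co³⁺(aq) + 2 Cr³⁺(aq) + 7 H₂O(l) → 6 Co²⁺(aq) + Cr₂O₇²⁻(aq) + 14 H⁺(aq)
Q = [Co²⁺]^6·[Cr₂O₇²⁻]·[H⁺]^14 / ([Co³⁺]^6·[Cr³⁺]^2); log Q = -14.174.
E = E° − (0.0592/n) log Q = +0.46 − (0.0592/6)(-14.174) = +0.600 V.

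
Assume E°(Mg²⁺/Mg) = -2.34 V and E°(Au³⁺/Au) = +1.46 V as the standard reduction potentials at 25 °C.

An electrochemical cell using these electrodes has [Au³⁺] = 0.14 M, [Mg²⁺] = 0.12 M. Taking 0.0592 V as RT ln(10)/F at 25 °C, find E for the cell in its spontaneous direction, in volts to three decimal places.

+3.810 V

Au³⁺/Au is the cathode (higher E°), Mg²⁺/Mg the anode: E°cell = +1.46 − (-2.34) = +3.80 V, n = 6.
Overall: 2 Au³⁺(aq) + 3 Mg(s) → 2 Au(s) + 3 Mg²⁺(aq)
Q = [Mg²⁺]^3 / ([Au³⁺]^2); log Q = -1.055.
E = E° − (0.0592/n) log Q = +3.80 − (0.0592/6)(-1.055) = +3.810 V.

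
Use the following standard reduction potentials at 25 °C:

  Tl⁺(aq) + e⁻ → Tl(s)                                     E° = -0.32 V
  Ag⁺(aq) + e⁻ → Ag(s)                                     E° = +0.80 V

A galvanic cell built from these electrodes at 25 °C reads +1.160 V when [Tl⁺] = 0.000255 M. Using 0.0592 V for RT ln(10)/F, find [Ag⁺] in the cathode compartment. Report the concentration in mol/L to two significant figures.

Ag⁺/Ag is the cathode, Tl⁺/Tl the anode: E°cell = +1.12 V, n = 1.
Overall reaction: Ag⁺(aq) + Tl(s) → Ag(s) + Tl⁺(aq); Q = [Tl⁺]^1/[Ag⁺]^1.
From E = E° − (0.0592/n) log Q: log Q = (E° − E)·n/0.0592 = (+1.12 − (+1.160))·1/0.0592 = -0.6757.
So 1·log[Ag⁺] = 1·log(0.000255) − log Q = -3.5935 − (-0.6757) = -2.9178; [Ag⁺] = 10^(-2.9178) ≈ 0.0012 M.

0.0012 M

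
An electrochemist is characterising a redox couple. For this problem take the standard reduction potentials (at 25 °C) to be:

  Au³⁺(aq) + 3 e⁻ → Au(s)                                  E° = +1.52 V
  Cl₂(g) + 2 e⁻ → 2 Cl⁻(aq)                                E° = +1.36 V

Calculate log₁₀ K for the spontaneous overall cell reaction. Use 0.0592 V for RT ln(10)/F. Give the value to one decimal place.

Cathode: Au³⁺/Au; anode: Cl₂/Cl⁻. E°cell = +0.16 V, n = 6.
log K = nE°cell / 0.0592 = (6)(+0.16) / 0.0592 = 16.2.

16.2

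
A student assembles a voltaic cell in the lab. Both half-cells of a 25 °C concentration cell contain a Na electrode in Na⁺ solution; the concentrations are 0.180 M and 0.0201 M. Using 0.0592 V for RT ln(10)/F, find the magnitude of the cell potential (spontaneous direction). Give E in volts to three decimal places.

For a concentration cell E°cell = 0. The 0.180 M side is the cathode (reduction is favoured where [Na⁺] is higher).
With n = 1, E = −(0.0592/1) log([Na⁺]ₐₙ/[Na⁺]꜀ₐₜ) = −(0.0592/1) log(0.0201/0.18) = −(0.0592/1)(-0.952) = +0.056 V.

+0.056 V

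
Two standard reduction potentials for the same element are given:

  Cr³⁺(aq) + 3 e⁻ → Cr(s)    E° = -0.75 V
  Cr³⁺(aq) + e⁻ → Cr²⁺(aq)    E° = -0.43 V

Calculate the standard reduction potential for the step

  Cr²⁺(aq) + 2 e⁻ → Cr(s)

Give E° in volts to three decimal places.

-0.910 V

Sequential free energies add, so n₃E°₃ = n₁E°₁ + n₂E°₂.
With n₃ = 3, and the known step contributing 1×(-0.43) V, the unknown satisfies 2·E° = 3×(-0.75) − 1×(-0.43) = -1.820.
E° = -1.820 / 2 = -0.910 V.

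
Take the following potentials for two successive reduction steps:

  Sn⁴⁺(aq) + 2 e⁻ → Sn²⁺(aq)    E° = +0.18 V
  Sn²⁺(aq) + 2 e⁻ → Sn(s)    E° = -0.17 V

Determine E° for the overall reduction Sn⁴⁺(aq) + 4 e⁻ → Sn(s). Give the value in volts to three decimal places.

+0.005 V

Since ΔG° = −nFE° is additive over sequential reductions, n₃E°₃ = n₁E°₁ + n₂E°₂.
E°₃ = (2×+0.18 + 2×-0.17) / 4 = (+0.020) / 4 = +0.005 V.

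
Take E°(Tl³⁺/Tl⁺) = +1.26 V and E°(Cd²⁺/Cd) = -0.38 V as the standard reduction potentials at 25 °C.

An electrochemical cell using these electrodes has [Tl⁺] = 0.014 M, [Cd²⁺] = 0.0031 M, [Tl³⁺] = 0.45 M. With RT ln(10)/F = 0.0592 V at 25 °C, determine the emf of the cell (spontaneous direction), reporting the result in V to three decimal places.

Tl³⁺/Tl⁺ is the cathode (higher E°), Cd²⁺/Cd the anode: E°cell = +1.26 − (-0.38) = +1.64 V, n = 2.
Overall: Tl³⁺(aq) + Cd(s) → Tl⁺(aq) + Cd²⁺(aq)
Q = [Tl⁺]·[Cd²⁺] / ([Tl³⁺]); log Q = -4.016.
E = E° − (0.0592/n) log Q = +1.64 − (0.0592/2)(-4.016) = +1.759 V.

+1.759 V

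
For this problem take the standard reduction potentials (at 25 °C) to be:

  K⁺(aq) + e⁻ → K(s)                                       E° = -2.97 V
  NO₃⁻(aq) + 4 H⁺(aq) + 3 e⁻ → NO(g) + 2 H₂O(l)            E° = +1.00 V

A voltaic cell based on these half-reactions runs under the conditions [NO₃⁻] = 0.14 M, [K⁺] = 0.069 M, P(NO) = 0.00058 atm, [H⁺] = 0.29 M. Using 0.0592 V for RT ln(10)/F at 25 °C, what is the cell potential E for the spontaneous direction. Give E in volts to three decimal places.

+4.043 V

NO₃⁻/NO is the cathode (higher E°), K⁺/K the anode: E°cell = +1.00 − (-2.97) = +3.97 V, n = 3.
Overall: NO₃⁻(aq) + 4 H⁺(aq) + 3 K(s) → NO(g) + 2 H₂O(l) + 3 K⁺(aq)
Q = P(NO)·[K⁺]^3 / ([NO₃⁻]·[H⁺]^4); log Q = -3.716.
E = E° − (0.0592/n) log Q = +3.97 − (0.0592/3)(-3.716) = +4.043 V.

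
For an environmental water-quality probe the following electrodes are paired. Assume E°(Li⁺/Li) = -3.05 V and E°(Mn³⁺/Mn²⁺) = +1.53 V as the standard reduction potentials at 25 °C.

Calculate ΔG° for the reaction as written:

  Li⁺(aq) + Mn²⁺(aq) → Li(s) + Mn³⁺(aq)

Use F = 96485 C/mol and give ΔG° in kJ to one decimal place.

+441.9 kJ

As written, Li⁺/Li is reduced (cathode) and Mn³⁺/Mn²⁺ is oxidised (anode), so E°cell = (-3.05) − (+1.53) = -4.58 V.
Balancing electrons gives n = 1.
ΔG° = −nFE° = −(1)(96485)(-4.58) = 441,901 J = +441.9 kJ.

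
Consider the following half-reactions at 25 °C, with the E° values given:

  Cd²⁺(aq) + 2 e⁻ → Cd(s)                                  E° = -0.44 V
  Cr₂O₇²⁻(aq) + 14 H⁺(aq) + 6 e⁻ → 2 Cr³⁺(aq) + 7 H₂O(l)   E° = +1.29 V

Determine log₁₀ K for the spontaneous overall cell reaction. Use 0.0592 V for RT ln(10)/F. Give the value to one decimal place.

Cathode: Cr₂O₇²⁻/Cr³⁺; anode: Cd²⁺/Cd. E°cell = +1.73 V, n = 6.
log K = nE°cell / 0.0592 = (6)(+1.73) / 0.0592 = 175.3.

175.3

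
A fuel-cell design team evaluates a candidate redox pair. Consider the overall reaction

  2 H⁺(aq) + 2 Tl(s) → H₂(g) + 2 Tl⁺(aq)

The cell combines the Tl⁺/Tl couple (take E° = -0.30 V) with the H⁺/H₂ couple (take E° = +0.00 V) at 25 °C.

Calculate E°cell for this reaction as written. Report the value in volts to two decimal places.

The H⁺/H₂ couple has the higher reduction potential, so it is the cathode; Tl⁺/Tl is oxidised at the anode.
E°cell = E°(cathode) − E°(anode) = (+0.00) − (-0.30) = +0.30 V.
Since E°cell > 0, the reaction is spontaneous under standard conditions.

+0.30 V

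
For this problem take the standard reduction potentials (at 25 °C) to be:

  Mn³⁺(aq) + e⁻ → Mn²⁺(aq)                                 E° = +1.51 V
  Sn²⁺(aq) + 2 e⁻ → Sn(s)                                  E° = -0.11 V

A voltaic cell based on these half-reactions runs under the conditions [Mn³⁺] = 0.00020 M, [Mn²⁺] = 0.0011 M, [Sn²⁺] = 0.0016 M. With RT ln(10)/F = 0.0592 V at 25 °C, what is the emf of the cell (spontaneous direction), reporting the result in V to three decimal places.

Mn³⁺/Mn²⁺ is the cathode (higher E°), Sn²⁺/Sn the anode: E°cell = +1.51 − (-0.11) = +1.62 V, n = 2.
Overall: 2 Mn³⁺(aq) + Sn(s) → 2 Mn²⁺(aq) + Sn²⁺(aq)
Q = [Mn²⁺]^2·[Sn²⁺] / ([Mn³⁺]^2); log Q = -1.315.
E = E° − (0.0592/n) log Q = +1.62 − (0.0592/2)(-1.315) = +1.659 V.

+1.659 V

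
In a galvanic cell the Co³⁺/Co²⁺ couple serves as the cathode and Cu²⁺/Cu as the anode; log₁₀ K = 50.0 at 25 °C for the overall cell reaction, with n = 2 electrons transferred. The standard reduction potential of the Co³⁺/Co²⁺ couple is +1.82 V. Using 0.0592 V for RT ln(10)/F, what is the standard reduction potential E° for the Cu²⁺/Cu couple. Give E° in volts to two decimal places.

+0.34 V

E°cell = (0.0592/n)·log K = (0.0592/2)(50.0) = +1.480 V.
Since Co³⁺/Co²⁺ is the cathode and Cu²⁺/Cu the anode, E°cell = E°(Co³⁺/Co²⁺) − E°(Cu²⁺/Cu).
So E°(Cu²⁺/Cu) = E°(Co³⁺/Co²⁺) − E°cell = (+1.82) − (+1.480) = +0.34 V.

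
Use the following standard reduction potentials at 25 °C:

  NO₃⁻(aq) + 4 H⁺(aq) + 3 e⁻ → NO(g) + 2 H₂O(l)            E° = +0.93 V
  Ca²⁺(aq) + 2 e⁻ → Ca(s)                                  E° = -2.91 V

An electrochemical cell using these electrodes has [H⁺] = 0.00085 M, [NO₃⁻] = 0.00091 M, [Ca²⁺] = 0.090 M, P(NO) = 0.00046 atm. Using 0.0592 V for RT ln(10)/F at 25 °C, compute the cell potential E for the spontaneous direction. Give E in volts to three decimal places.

+3.634 V

NO₃⁻/NO is the cathode (higher E°), Ca²⁺/Ca the anode: E°cell = +0.93 − (-2.91) = +3.84 V, n = 6.
Overall: 2 NO₃⁻(aq) + 8 H⁺(aq) + 3 Ca(s) → 2 NO(g) + 4 H₂O(l) + 3 Ca²⁺(aq)
Q = P(NO)^2·[Ca²⁺]^3 / ([NO₃⁻]^2·[H⁺]^8); log Q = 20.835.
E = E° − (0.0592/n) log Q = +3.84 − (0.0592/6)(20.835) = +3.634 V.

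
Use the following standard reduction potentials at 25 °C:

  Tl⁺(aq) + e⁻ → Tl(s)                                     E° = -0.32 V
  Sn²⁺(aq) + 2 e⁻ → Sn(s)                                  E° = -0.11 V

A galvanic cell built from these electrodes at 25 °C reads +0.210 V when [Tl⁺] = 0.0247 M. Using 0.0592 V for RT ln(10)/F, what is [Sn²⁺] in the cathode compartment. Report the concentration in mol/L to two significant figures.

0.00061 M

Sn²⁺/Sn is the cathode, Tl⁺/Tl the anode: E°cell = +0.21 V, n = 2.
Overall reaction: Sn²⁺(aq) + 2 Tl(s) → Sn(s) + 2 Tl⁺(aq); Q = [Tl⁺]^2/[Sn²⁺]^1.
From E = E° − (0.0592/n) log Q: log Q = (E° − E)·n/0.0592 = (+0.21 − (+0.210))·2/0.0592 = 0.0000.
So 1·log[Sn²⁺] = 2·log(0.0247) − log Q = -3.2146 − (0.0000) = -3.2146; [Sn²⁺] = 10^(-3.2146) ≈ 0.00061 M.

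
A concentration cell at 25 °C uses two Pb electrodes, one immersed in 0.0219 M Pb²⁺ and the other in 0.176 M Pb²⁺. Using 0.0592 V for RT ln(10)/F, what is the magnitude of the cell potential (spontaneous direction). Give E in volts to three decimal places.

For a concentration cell E°cell = 0. The 0.176 M side is the cathode (reduction is favoured where [Pb²⁺] is higher).
With n = 2, E = −(0.0592/2) log([Pb²⁺]ₐₙ/[Pb²⁺]꜀ₐₜ) = −(0.0592/2) log(0.0219/0.176) = −(0.0592/2)(-0.905) = +0.027 V.

+0.027 V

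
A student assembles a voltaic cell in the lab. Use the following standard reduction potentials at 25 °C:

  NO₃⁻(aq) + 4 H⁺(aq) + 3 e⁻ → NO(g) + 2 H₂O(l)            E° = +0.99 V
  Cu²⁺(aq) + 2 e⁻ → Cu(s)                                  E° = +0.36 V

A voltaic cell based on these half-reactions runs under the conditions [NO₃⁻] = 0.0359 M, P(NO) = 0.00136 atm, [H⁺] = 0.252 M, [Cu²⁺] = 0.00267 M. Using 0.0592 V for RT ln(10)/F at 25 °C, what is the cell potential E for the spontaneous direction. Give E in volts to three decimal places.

+0.687 V

NO₃⁻/NO is the cathode (higher E°), Cu²⁺/Cu the anode: E°cell = +0.99 − (+0.36) = +0.63 V, n = 6.
Overall: 2 NO₃⁻(aq) + 8 H⁺(aq) + 3 Cu(s) → 2 NO(g) + 4 H₂O(l) + 3 Cu²⁺(aq)
Q = P(NO)^2·[Cu²⁺]^3 / ([NO₃⁻]^2·[H⁺]^8); log Q = -5.775.
E = E° − (0.0592/n) log Q = +0.63 − (0.0592/6)(-5.775) = +0.687 V.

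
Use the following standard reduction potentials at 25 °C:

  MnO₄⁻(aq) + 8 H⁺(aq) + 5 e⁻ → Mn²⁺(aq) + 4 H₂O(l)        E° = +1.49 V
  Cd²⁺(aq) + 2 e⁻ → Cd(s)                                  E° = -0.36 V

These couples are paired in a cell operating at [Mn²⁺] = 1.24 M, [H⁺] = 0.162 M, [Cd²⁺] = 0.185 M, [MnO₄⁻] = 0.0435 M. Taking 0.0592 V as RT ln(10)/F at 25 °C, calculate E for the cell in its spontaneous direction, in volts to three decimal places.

MnO₄⁻/Mn²⁺ is the cathode (higher E°), Cd²⁺/Cd the anode: E°cell = +1.49 − (-0.36) = +1.85 V, n = 10.
Overall: 2 MnO₄⁻(aq) + 16 H⁺(aq) + 5 Cd(s) → 2 Mn²⁺(aq) + 8 H₂O(l) + 5 Cd²⁺(aq)
Q = [Mn²⁺]^2·[Cd²⁺]^5 / ([MnO₄⁻]^2·[H⁺]^16); log Q = 11.893.
E = E° − (0.0592/n) log Q = +1.85 − (0.0592/10)(11.893) = +1.780 V.

+1.780 V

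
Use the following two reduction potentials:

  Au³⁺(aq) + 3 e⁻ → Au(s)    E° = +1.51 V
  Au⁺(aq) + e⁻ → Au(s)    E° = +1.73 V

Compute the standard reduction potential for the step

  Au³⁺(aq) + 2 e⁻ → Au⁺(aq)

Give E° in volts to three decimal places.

Sequential free energies add, so n₃E°₃ = n₁E°₁ + n₂E°₂.
With n₃ = 3, and the known step contributing 1×(+1.73) V, the unknown satisfies 2·E° = 3×(+1.51) − 1×(+1.73) = +2.800.
E° = +2.800 / 2 = +1.400 V.

+1.400 V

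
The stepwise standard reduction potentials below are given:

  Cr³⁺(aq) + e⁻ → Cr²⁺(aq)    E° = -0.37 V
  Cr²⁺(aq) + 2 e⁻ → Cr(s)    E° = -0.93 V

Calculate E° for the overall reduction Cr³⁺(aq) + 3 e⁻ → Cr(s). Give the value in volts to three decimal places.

-0.743 V

Standard free energies of sequential steps add: ΔG°₃ = ΔG°₁ + ΔG°₂, so n₃E°₃ = n₁E°₁ + n₂E°₂.
E°₃ = (1×-0.37 + 2×-0.93) / 3 = (-2.230) / 3 = -0.743 V.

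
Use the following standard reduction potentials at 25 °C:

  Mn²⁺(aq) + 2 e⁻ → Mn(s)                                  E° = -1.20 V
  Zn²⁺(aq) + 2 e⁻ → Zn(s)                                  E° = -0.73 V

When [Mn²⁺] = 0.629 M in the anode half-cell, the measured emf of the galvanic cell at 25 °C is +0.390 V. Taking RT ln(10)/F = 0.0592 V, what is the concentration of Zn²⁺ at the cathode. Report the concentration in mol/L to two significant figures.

0.0012 M

Zn²⁺/Zn is the cathode, Mn²⁺/Mn the anode: E°cell = +0.47 V, n = 2.
Overall reaction: Zn²⁺(aq) + Mn(s) → Zn(s) + Mn²⁺(aq); Q = [Mn²⁺]^1/[Zn²⁺]^1.
From E = E° − (0.0592/n) log Q: log Q = (E° − E)·n/0.0592 = (+0.47 − (+0.390))·2/0.0592 = 2.7027.
So 1·log[Zn²⁺] = 1·log(0.629) − log Q = -0.2013 − (2.7027) = -2.9040; [Zn²⁺] = 10^(-2.9040) ≈ 0.0012 M.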